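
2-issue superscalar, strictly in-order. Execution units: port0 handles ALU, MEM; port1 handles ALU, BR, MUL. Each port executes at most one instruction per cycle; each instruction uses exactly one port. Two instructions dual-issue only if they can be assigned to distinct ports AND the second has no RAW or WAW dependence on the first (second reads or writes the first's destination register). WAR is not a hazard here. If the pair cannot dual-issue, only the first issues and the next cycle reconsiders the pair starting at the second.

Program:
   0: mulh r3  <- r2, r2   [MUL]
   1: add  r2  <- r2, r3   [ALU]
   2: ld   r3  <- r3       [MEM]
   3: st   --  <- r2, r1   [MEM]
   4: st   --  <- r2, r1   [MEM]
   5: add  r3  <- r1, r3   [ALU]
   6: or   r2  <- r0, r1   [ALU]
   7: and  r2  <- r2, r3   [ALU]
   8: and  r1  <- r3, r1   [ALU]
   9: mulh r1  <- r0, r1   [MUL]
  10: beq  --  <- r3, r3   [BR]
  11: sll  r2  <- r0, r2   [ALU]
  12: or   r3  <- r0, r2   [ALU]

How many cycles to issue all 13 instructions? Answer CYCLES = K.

c0: i0 mulh.MUL  RAW r3
c1: i1+i2 add.ALU;ld.MEM  2-wide
c2: i3 st.MEM  no-port MEM/MEM
c3: i4+i5 st.MEM;add.ALU  2-wide
c4: i6 or.ALU  RAW+WAW r2
c5: i7+i8 and.ALU;and.ALU  2-wide
c6: i9 mulh.MUL  no-port MUL/BR
c7: i10+i11 beq.BR;sll.ALU  2-wide
c8: i12 or.ALU  tail

CYCLES = 9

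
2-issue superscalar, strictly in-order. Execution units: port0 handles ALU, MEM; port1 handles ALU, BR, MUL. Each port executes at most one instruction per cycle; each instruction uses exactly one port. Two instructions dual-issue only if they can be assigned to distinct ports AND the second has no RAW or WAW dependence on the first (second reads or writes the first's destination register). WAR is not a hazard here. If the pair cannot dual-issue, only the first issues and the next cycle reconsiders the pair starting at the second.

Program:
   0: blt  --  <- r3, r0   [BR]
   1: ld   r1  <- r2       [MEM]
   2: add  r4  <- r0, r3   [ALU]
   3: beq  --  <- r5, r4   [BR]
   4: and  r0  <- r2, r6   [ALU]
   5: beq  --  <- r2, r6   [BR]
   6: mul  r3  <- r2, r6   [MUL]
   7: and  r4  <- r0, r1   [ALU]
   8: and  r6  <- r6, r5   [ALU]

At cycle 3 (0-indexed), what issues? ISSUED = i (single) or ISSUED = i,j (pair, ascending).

ISSUED = 5

0. blt.BR+ld.MEM @i0,i1  | 2-wide
1. add.ALU @i2  | RAW r4
2. beq.BR+and.ALU @i3,i4  | 2-wide
3. beq.BR @i5  | no-port BR/MUL
4. mul.MUL+and.ALU @i6,i7  | 2-wide
5. and.ALU @i8  | tail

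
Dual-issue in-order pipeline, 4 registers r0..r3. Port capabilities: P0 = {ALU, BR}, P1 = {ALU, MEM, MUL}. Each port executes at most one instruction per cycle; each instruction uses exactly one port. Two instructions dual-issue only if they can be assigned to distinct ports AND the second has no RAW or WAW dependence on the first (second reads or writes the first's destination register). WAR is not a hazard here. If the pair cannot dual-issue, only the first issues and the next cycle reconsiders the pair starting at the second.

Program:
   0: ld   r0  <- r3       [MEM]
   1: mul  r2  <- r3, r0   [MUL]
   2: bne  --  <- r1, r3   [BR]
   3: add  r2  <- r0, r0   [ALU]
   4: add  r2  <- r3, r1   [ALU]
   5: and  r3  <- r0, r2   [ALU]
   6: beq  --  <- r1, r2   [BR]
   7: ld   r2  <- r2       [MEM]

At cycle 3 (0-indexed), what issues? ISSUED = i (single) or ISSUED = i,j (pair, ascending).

[0] i0  ld  -- no-port MEM/MUL
[1] i1+i2  mul+bne  -- pair
[2] i3  add  -- WAW r2
[3] i4  add  -- RAW r2
[4] i5+i6  and+beq  -- pair
[5] i7  ld  -- tail

ISSUED = 4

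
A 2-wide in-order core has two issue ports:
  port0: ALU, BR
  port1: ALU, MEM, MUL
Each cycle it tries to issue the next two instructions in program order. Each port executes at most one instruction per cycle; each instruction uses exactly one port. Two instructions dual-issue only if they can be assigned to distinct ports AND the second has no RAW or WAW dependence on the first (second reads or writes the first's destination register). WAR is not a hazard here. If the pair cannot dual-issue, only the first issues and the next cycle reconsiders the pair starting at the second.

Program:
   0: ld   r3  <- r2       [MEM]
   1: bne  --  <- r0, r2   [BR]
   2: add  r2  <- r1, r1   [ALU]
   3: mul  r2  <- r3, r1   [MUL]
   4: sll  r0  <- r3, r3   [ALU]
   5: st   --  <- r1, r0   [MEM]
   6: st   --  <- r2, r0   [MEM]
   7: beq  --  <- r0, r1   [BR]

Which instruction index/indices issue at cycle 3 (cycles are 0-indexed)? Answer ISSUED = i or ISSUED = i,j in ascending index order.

  cy0 -> i0,i1 (ld.MEM+bne.BR) dual
  cy1 -> i2 (add.ALU) WAW r2
  cy2 -> i3,i4 (mul.MUL+sll.ALU) dual
  cy3 -> i5 (st.MEM) no-port MEM/MEM
  cy4 -> i6,i7 (st.MEM+beq.BR) dual

ISSUED = 5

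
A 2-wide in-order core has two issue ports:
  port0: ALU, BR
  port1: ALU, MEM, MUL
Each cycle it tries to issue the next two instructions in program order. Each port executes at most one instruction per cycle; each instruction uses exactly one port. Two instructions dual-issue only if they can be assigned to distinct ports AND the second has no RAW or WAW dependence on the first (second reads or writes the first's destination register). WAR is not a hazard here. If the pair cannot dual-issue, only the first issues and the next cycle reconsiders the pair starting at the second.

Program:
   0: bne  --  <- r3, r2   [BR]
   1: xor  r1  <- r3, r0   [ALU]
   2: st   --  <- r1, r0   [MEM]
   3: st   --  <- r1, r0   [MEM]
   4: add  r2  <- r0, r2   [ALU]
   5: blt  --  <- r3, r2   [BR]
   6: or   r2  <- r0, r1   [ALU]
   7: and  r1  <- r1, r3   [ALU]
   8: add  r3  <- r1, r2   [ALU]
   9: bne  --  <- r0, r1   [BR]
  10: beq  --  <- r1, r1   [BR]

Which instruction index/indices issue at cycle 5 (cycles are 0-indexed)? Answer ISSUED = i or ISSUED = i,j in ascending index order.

ISSUED = 8,9

#0 head=0: bne/xor i0&i1 2-wide
#1 head=2: st i2 no-port MEM/MEM
#2 head=3: st/add i3&i4 2-wide
#3 head=5: blt/or i5&i6 2-wide
#4 head=7: and i7 RAW r1
#5 head=8: add/bne i8&i9 2-wide
#6 head=10: beq i10 tail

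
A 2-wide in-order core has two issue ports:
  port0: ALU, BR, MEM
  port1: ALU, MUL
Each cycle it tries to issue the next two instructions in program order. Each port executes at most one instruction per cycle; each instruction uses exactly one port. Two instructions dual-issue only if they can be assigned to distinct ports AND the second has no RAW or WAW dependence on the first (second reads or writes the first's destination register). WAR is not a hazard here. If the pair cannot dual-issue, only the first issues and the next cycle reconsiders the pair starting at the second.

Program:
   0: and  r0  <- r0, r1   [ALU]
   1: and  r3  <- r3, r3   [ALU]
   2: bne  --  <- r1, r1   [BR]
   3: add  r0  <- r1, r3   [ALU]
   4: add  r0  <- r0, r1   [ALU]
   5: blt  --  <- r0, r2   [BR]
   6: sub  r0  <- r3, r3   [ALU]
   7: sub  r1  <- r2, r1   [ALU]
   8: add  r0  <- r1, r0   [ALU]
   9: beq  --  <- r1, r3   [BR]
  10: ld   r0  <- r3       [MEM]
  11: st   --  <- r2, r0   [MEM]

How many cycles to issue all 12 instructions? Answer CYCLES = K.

c0: i0+i1 and/and  2-wide
c1: i2+i3 bne/add  2-wide
c2: i4 add  RAW r0
c3: i5+i6 blt/sub  2-wide
c4: i7 sub  RAW r1
c5: i8+i9 add/beq  2-wide
c6: i10 ld  no-port MEM/MEM
c7: i11 st  tail

CYCLES = 8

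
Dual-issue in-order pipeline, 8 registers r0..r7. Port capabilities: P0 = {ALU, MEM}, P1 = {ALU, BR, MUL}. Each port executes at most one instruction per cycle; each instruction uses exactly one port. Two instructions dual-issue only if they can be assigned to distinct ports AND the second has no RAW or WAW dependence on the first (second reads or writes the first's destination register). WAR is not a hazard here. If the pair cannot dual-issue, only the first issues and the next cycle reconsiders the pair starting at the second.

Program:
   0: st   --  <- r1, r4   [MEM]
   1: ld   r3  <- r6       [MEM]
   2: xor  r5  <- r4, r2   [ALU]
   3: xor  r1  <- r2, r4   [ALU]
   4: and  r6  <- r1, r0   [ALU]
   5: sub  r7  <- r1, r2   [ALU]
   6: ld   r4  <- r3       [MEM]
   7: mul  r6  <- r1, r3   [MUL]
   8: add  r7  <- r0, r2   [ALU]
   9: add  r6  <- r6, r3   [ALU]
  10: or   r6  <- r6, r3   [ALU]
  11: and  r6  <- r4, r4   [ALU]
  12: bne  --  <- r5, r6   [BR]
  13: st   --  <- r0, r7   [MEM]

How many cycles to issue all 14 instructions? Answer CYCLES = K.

CYCLES = 9

#0 head=0: st i0 no-port MEM/MEM
#1 head=1: ld xor i1&i2 2-wide
#2 head=3: xor i3 RAW r1
#3 head=4: and sub i4&i5 2-wide
#4 head=6: ld mul i6&i7 2-wide
#5 head=8: add add i8&i9 2-wide
#6 head=10: or i10 WAW r6
#7 head=11: and i11 RAW r6
#8 head=12: bne st i12&i13 2-wide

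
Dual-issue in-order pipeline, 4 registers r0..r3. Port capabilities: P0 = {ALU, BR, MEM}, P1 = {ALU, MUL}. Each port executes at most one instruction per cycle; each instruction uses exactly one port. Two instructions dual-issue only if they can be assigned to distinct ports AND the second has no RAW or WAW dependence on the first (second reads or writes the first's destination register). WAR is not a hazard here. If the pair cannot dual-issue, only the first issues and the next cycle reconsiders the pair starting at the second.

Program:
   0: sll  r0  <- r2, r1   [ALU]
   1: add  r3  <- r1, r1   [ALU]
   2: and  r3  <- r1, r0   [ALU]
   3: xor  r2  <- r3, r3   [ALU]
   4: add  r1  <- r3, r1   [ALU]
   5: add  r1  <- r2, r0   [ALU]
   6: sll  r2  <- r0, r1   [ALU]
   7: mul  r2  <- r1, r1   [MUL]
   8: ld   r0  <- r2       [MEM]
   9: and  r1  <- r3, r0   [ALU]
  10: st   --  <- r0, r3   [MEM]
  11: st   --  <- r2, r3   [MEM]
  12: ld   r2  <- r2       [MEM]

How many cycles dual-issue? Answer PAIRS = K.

0. sll.ALU+add.ALU @i0/i1  | pair
1. and.ALU @i2  | RAW r3
2. xor.ALU+add.ALU @i3/i4  | pair
3. add.ALU @i5  | RAW r1
4. sll.ALU @i6  | WAW r2
5. mul.MUL @i7  | RAW r2
6. ld.MEM @i8  | RAW r0
7. and.ALU+st.MEM @i9/i10  | pair
8. st.MEM @i11  | no-port MEM/MEM
9. ld.MEM @i12  | tail

PAIRS = 3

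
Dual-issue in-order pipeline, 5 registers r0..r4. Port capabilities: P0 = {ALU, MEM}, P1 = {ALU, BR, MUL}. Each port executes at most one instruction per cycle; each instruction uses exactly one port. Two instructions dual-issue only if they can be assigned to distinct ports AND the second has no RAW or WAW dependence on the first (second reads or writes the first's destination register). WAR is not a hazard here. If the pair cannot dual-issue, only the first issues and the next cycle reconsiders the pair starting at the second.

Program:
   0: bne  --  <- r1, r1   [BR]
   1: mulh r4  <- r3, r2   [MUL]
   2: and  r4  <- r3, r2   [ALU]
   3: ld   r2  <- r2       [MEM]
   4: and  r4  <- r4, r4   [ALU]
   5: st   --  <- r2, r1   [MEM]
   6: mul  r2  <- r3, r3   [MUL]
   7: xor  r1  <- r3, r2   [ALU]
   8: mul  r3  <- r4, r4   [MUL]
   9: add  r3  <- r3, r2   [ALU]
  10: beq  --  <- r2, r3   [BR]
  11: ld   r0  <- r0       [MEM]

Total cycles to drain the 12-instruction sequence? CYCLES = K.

CYCLES = 8

#0 head=0: bne i0 no-port BR/MUL
#1 head=1: mulh i1 WAW r4
#2 head=2: and+ld i2/i3 2-wide
#3 head=4: and+st i4/i5 2-wide
#4 head=6: mul i6 RAW r2
#5 head=7: xor+mul i7/i8 2-wide
#6 head=9: add i9 RAW r3
#7 head=10: beq+ld i10/i11 2-wide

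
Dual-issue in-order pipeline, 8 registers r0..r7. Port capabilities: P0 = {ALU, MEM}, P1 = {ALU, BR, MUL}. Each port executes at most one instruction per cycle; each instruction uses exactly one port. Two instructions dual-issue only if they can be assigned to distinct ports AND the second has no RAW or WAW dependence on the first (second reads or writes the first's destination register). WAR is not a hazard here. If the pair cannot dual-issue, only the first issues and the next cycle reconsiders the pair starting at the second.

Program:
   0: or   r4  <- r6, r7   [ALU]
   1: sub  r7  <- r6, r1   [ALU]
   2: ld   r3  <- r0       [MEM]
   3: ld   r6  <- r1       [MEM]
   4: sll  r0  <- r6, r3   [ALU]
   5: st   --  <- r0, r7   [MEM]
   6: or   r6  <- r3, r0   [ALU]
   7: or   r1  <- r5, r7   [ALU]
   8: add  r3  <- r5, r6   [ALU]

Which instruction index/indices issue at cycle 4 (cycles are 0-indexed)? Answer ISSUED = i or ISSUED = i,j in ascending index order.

[0] i0&i1  or;sub  -- dual
[1] i2  ld  -- no-port MEM/MEM
[2] i3  ld  -- RAW r6
[3] i4  sll  -- RAW r0
[4] i5&i6  st;or  -- dual
[5] i7&i8  or;add  -- dual

ISSUED = 5,6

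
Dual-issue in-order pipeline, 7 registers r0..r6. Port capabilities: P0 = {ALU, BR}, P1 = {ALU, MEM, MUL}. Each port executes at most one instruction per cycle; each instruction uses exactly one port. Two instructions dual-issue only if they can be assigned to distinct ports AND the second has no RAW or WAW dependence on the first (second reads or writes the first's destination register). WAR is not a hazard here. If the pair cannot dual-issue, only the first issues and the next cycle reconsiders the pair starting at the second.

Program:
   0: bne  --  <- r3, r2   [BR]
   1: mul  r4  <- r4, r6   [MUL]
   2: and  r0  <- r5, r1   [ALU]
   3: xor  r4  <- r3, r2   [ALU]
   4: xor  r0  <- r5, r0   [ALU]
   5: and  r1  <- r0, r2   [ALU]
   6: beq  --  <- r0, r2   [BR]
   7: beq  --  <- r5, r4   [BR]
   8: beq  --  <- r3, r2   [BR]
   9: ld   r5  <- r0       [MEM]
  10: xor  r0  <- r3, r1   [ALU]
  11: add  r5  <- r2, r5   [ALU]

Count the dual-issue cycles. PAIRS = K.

  cy0 -> i0,i1 (bne.BR mul.MUL) 2-wide
  cy1 -> i2,i3 (and.ALU xor.ALU) 2-wide
  cy2 -> i4 (xor.ALU) RAW r0
  cy3 -> i5,i6 (and.ALU beq.BR) 2-wide
  cy4 -> i7 (beq.BR) no-port BR/BR
  cy5 -> i8,i9 (beq.BR ld.MEM) 2-wide
  cy6 -> i10,i11 (xor.ALU add.ALU) 2-wide

PAIRS = 5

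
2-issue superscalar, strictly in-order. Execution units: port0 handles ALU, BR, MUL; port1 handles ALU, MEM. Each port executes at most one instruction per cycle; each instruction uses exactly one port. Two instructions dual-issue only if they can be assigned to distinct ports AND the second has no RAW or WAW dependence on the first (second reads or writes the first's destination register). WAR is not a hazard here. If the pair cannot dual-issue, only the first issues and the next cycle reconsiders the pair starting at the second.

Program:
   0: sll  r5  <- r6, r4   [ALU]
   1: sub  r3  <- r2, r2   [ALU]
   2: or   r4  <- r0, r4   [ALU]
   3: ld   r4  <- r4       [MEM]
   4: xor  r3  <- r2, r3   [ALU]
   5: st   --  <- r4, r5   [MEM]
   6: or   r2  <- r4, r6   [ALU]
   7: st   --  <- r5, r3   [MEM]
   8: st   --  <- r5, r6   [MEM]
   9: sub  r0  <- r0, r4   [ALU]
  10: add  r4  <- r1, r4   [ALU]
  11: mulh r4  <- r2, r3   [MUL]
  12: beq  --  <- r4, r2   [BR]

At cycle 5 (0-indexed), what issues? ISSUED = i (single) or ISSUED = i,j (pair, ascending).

ISSUED = 8,9

[0] i0+i1  sll.ALU;sub.ALU  -- 2-wide
[1] i2  or.ALU  -- RAW+WAW r4
[2] i3+i4  ld.MEM;xor.ALU  -- 2-wide
[3] i5+i6  st.MEM;or.ALU  -- 2-wide
[4] i7  st.MEM  -- no-port MEM/MEM
[5] i8+i9  st.MEM;sub.ALU  -- 2-wide
[6] i10  add.ALU  -- WAW r4
[7] i11  mulh.MUL  -- no-port MUL/BR
[8] i12  beq.BR  -- tail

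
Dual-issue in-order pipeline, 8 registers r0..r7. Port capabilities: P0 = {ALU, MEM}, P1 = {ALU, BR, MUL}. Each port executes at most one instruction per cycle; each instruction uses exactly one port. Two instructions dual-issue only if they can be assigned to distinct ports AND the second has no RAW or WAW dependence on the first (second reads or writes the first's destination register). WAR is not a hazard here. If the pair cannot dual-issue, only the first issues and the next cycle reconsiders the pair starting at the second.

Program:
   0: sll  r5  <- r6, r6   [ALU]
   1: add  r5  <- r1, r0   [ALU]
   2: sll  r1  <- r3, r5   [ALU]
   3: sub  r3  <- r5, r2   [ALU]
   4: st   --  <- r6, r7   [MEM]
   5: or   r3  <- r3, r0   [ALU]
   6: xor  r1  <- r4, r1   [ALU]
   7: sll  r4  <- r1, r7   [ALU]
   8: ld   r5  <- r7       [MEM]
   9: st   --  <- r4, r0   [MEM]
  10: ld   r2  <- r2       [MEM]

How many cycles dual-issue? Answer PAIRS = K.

PAIRS = 3

c0: i0 sll.ALU  WAW r5
c1: i1 add.ALU  RAW r5
c2: i2/i3 sll.ALU/sub.ALU  dual
c3: i4/i5 st.MEM/or.ALU  dual
c4: i6 xor.ALU  RAW r1
c5: i7/i8 sll.ALU/ld.MEM  dual
c6: i9 st.MEM  no-port MEM/MEM
c7: i10 ld.MEM  tail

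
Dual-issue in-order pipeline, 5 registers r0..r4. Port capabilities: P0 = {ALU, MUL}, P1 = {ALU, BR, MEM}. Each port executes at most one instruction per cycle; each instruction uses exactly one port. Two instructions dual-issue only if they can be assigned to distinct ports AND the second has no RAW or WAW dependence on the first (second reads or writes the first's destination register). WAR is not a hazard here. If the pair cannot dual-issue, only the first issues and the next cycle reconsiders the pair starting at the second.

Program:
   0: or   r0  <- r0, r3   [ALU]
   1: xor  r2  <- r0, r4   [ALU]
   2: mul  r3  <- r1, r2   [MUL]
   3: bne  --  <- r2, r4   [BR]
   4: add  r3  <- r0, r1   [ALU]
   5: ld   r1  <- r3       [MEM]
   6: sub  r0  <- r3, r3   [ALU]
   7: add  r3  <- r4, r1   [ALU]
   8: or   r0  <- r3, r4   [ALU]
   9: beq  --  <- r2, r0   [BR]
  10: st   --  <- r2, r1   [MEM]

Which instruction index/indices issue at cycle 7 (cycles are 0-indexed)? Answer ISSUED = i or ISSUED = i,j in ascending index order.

#0 head=0: or.ALU i0 RAW r0
#1 head=1: xor.ALU i1 RAW r2
#2 head=2: mul.MUL/bne.BR i2+i3 dual
#3 head=4: add.ALU i4 RAW r3
#4 head=5: ld.MEM/sub.ALU i5+i6 dual
#5 head=7: add.ALU i7 RAW r3
#6 head=8: or.ALU i8 RAW r0
#7 head=9: beq.BR i9 no-port BR/MEM
#8 head=10: st.MEM i10 tail

ISSUED = 9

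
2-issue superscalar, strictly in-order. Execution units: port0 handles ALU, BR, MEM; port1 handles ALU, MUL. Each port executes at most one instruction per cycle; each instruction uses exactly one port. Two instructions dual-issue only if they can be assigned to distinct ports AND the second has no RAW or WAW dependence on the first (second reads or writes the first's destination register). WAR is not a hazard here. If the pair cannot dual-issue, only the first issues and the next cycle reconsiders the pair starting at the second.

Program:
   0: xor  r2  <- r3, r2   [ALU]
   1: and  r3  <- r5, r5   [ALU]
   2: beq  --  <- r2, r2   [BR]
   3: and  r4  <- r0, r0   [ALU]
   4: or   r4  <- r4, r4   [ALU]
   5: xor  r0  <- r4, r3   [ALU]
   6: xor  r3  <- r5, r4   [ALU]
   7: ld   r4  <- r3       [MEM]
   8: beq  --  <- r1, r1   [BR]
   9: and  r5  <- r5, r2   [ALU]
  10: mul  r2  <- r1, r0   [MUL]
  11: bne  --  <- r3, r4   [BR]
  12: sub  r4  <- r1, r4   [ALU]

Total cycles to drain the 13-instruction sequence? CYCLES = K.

0. xor/and @i0/i1  | dual
1. beq/and @i2/i3  | dual
2. or @i4  | RAW r4
3. xor/xor @i5/i6  | dual
4. ld @i7  | no-port MEM/BR
5. beq/and @i8/i9  | dual
6. mul/bne @i10/i11  | dual
7. sub @i12  | tail

CYCLES = 8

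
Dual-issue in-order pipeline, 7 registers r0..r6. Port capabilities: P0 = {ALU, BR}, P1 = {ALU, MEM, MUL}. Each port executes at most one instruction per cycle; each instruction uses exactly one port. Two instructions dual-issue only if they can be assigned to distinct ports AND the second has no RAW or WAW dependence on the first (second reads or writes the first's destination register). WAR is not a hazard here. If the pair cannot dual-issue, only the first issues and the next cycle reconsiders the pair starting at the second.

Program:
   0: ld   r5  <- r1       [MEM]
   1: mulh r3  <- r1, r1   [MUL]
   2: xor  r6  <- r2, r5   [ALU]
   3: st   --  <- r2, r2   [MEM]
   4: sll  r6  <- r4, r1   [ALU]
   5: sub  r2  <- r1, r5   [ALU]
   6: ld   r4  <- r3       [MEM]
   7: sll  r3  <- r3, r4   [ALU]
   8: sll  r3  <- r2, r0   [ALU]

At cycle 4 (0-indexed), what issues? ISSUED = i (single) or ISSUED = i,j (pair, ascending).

0. ld @i0  | no-port MEM/MUL
1. mulh/xor @i1&i2  | 2-wide
2. st/sll @i3&i4  | 2-wide
3. sub/ld @i5&i6  | 2-wide
4. sll @i7  | WAW r3
5. sll @i8  | tail

ISSUED = 7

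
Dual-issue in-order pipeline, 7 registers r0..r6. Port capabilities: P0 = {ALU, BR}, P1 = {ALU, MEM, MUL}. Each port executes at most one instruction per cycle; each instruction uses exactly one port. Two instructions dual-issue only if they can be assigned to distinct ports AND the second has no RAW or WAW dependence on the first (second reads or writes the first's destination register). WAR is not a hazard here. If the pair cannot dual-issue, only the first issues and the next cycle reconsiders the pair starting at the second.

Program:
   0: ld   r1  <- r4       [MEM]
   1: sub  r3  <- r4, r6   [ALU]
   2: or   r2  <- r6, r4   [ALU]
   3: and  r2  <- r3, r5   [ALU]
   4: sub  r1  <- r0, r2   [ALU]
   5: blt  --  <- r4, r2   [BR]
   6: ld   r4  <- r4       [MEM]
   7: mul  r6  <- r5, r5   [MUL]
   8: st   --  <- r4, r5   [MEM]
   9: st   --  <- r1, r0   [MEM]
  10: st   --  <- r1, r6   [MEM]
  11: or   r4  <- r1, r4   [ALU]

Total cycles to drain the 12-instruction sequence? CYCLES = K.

CYCLES = 9

[0] i0+i1  ld.MEM/sub.ALU  -- pair
[1] i2  or.ALU  -- WAW r2
[2] i3  and.ALU  -- RAW r2
[3] i4+i5  sub.ALU/blt.BR  -- pair
[4] i6  ld.MEM  -- no-port MEM/MUL
[5] i7  mul.MUL  -- no-port MUL/MEM
[6] i8  st.MEM  -- no-port MEM/MEM
[7] i9  st.MEM  -- no-port MEM/MEM
[8] i10+i11  st.MEM/or.ALU  -- pair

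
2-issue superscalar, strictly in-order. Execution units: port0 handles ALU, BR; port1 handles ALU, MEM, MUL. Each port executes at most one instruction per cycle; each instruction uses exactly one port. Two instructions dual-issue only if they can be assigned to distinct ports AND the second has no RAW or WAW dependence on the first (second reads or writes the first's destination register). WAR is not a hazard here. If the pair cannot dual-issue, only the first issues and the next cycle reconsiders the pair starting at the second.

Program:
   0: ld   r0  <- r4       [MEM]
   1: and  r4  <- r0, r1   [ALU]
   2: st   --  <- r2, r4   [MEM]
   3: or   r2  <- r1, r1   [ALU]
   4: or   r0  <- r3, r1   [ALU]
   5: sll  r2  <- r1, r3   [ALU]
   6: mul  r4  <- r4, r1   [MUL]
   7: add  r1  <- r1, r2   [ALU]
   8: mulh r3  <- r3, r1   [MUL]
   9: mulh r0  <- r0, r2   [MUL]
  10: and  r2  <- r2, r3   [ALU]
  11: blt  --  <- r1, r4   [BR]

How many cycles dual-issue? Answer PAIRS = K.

PAIRS = 4

#0 head=0: ld i0 RAW r0
#1 head=1: and i1 RAW r4
#2 head=2: st+or i2,i3 pair
#3 head=4: or+sll i4,i5 pair
#4 head=6: mul+add i6,i7 pair
#5 head=8: mulh i8 no-port MUL/MUL
#6 head=9: mulh+and i9,i10 pair
#7 head=11: blt i11 tail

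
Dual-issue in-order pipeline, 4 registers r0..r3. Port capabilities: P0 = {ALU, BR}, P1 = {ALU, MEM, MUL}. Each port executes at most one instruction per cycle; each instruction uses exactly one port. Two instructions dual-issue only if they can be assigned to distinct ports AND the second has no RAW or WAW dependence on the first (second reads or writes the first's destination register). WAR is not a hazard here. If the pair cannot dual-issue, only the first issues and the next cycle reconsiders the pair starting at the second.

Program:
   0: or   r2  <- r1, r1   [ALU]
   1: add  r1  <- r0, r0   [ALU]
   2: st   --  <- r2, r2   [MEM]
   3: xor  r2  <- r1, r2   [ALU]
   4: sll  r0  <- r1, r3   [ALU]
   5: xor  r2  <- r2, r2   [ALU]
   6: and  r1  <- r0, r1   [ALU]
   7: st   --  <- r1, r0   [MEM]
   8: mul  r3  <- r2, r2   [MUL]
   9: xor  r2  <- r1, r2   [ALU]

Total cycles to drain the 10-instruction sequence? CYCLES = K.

CYCLES = 6

c0: i0+i1 or.ALU;add.ALU  pair
c1: i2+i3 st.MEM;xor.ALU  pair
c2: i4+i5 sll.ALU;xor.ALU  pair
c3: i6 and.ALU  RAW r1
c4: i7 st.MEM  no-port MEM/MUL
c5: i8+i9 mul.MUL;xor.ALU  pair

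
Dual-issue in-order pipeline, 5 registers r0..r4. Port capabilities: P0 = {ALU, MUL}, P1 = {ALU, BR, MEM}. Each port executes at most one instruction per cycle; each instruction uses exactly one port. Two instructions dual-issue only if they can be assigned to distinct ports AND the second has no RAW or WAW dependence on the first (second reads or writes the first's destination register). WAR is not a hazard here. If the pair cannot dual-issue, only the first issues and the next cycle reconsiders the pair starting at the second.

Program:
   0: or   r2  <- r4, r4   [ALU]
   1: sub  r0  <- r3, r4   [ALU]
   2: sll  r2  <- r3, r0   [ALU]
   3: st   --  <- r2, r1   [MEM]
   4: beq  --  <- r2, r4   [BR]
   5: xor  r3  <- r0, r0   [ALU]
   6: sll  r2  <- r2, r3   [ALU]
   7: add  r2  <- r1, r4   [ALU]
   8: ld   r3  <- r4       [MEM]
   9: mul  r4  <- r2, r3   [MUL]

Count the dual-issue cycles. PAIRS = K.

#0 head=0: or/sub i0+i1 pair
#1 head=2: sll i2 RAW r2
#2 head=3: st i3 no-port MEM/BR
#3 head=4: beq/xor i4+i5 pair
#4 head=6: sll i6 WAW r2
#5 head=7: add/ld i7+i8 pair
#6 head=9: mul i9 tail

PAIRS = 3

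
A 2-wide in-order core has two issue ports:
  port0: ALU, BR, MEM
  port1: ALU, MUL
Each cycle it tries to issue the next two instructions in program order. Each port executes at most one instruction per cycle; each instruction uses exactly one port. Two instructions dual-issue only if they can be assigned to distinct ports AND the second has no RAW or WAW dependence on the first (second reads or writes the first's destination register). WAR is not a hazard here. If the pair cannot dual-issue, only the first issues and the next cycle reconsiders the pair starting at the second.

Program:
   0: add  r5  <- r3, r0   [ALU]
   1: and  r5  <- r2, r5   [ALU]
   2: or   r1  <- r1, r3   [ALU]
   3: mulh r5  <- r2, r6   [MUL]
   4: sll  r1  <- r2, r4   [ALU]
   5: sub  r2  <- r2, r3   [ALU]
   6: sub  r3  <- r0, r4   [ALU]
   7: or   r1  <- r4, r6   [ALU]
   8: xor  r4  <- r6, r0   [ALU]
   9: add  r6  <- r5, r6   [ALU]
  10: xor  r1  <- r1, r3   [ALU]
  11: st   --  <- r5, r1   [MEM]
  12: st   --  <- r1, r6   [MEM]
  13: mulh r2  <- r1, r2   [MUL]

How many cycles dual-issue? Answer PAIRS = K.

0. add.ALU @i0  | RAW+WAW r5
1. and.ALU or.ALU @i1,i2  | pair
2. mulh.MUL sll.ALU @i3,i4  | pair
3. sub.ALU sub.ALU @i5,i6  | pair
4. or.ALU xor.ALU @i7,i8  | pair
5. add.ALU xor.ALU @i9,i10  | pair
6. st.MEM @i11  | no-port MEM/MEM
7. st.MEM mulh.MUL @i12,i13  | pair

PAIRS = 6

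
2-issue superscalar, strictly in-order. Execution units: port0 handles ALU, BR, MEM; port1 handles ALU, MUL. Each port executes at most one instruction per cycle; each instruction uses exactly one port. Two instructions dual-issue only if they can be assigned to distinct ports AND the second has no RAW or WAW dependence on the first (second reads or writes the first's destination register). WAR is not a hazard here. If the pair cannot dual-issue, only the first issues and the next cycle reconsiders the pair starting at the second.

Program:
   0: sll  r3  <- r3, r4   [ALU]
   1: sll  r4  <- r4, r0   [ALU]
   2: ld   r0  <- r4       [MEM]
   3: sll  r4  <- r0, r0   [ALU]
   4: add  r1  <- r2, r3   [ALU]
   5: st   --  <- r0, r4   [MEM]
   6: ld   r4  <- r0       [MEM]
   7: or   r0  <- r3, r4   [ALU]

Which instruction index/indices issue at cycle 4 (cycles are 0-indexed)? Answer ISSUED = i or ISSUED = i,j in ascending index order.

#0 head=0: sll sll i0&i1 dual
#1 head=2: ld i2 RAW r0
#2 head=3: sll add i3&i4 dual
#3 head=5: st i5 no-port MEM/MEM
#4 head=6: ld i6 RAW r4
#5 head=7: or i7 tail

ISSUED = 6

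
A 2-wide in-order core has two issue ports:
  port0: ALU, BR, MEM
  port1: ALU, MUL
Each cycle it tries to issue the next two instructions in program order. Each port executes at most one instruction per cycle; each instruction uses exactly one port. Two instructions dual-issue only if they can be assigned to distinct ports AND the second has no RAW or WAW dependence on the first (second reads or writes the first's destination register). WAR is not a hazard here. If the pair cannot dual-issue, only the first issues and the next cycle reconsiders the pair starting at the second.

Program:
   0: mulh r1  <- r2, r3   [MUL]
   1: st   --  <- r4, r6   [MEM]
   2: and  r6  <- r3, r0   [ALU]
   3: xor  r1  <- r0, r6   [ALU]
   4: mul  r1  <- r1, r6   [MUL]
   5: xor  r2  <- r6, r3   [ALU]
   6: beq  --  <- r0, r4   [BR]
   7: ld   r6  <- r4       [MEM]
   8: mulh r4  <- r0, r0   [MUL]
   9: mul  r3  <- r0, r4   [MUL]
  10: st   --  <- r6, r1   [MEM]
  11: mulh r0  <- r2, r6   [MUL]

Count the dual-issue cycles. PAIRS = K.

PAIRS = 4

[0] i0&i1  mulh.MUL;st.MEM  -- pair
[1] i2  and.ALU  -- RAW r6
[2] i3  xor.ALU  -- RAW+WAW r1
[3] i4&i5  mul.MUL;xor.ALU  -- pair
[4] i6  beq.BR  -- no-port BR/MEM
[5] i7&i8  ld.MEM;mulh.MUL  -- pair
[6] i9&i10  mul.MUL;st.MEM  -- pair
[7] i11  mulh.MUL  -- tail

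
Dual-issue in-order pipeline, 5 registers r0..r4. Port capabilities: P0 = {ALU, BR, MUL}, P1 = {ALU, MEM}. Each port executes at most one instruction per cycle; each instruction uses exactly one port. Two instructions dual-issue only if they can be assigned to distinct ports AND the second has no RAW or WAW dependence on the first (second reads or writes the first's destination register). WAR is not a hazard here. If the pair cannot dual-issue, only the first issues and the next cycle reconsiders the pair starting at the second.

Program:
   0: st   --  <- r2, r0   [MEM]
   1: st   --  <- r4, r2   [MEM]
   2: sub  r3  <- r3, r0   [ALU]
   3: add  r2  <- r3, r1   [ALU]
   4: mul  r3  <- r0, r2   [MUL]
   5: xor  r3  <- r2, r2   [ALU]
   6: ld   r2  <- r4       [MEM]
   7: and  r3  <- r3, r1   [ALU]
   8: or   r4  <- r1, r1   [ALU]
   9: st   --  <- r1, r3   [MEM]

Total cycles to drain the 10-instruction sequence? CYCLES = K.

CYCLES = 7

  cy0 -> i0 (st) no-port MEM/MEM
  cy1 -> i1/i2 (st;sub) pair
  cy2 -> i3 (add) RAW r2
  cy3 -> i4 (mul) WAW r3
  cy4 -> i5/i6 (xor;ld) pair
  cy5 -> i7/i8 (and;or) pair
  cy6 -> i9 (st) tail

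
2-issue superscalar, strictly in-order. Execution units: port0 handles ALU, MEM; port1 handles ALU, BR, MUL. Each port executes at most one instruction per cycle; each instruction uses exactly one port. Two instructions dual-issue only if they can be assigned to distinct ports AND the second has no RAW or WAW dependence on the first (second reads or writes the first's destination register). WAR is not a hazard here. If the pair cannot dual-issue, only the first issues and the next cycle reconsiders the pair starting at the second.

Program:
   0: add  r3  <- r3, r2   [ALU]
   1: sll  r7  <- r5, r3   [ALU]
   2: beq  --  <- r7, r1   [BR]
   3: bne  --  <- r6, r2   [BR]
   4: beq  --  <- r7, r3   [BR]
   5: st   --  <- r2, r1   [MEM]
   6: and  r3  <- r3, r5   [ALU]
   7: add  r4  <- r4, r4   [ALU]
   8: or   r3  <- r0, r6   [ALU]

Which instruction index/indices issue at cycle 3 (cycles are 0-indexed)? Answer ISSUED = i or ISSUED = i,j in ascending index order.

ISSUED = 3

t=0 i0:add.ALU ; RAW r3
t=1 i1:sll.ALU ; RAW r7
t=2 i2:beq.BR ; no-port BR/BR
t=3 i3:bne.BR ; no-port BR/BR
t=4 i4,i5:beq.BR st.MEM ; 2-wide
t=5 i6,i7:and.ALU add.ALU ; 2-wide
t=6 i8:or.ALU ; tail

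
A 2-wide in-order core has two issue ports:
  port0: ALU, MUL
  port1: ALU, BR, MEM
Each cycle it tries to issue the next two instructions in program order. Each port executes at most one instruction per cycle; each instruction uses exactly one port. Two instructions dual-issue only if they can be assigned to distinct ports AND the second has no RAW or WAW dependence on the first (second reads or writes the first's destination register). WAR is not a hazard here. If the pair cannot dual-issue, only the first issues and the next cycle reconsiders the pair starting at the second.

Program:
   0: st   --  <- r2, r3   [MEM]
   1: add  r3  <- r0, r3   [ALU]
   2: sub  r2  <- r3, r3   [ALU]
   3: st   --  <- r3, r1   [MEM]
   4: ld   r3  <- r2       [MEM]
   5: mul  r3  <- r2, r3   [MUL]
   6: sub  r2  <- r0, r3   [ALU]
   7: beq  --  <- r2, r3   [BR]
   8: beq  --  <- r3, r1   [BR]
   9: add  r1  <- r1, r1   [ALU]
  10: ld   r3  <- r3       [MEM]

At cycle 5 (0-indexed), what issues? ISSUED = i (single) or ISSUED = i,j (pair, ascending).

ISSUED = 7

#0 head=0: st.MEM+add.ALU i0+i1 2-wide
#1 head=2: sub.ALU+st.MEM i2+i3 2-wide
#2 head=4: ld.MEM i4 RAW+WAW r3
#3 head=5: mul.MUL i5 RAW r3
#4 head=6: sub.ALU i6 RAW r2
#5 head=7: beq.BR i7 no-port BR/BR
#6 head=8: beq.BR+add.ALU i8+i9 2-wide
#7 head=10: ld.MEM i10 tail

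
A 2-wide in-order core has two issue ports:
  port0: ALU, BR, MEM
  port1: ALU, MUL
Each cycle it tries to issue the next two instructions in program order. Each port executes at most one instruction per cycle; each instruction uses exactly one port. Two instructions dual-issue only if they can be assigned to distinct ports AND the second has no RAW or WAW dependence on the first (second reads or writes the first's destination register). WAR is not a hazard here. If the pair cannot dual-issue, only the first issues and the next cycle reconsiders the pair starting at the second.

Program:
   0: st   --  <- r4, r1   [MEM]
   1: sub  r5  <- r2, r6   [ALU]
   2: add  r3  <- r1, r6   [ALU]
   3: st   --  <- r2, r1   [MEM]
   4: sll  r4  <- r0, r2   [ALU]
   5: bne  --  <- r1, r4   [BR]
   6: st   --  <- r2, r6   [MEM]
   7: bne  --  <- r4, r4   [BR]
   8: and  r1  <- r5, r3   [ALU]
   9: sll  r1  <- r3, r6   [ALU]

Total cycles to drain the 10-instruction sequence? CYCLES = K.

  cy0 -> i0/i1 (st+sub) 2-wide
  cy1 -> i2/i3 (add+st) 2-wide
  cy2 -> i4 (sll) RAW r4
  cy3 -> i5 (bne) no-port BR/MEM
  cy4 -> i6 (st) no-port MEM/BR
  cy5 -> i7/i8 (bne+and) 2-wide
  cy6 -> i9 (sll) tail

CYCLES = 7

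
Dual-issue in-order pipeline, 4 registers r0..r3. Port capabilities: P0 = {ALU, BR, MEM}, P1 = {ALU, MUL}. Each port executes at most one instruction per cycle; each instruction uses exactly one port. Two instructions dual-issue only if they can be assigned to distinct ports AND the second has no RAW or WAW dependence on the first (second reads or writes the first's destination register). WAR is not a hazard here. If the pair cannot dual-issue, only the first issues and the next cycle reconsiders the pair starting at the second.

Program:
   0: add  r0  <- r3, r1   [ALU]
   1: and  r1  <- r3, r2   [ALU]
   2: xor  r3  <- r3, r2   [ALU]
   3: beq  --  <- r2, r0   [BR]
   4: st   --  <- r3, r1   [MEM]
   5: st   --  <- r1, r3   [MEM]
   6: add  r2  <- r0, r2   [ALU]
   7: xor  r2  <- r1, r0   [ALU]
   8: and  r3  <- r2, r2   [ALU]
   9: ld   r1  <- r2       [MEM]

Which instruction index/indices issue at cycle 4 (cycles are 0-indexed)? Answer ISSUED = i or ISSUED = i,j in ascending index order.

ISSUED = 7

#0 head=0: add/and i0/i1 pair
#1 head=2: xor/beq i2/i3 pair
#2 head=4: st i4 no-port MEM/MEM
#3 head=5: st/add i5/i6 pair
#4 head=7: xor i7 RAW r2
#5 head=8: and/ld i8/i9 pair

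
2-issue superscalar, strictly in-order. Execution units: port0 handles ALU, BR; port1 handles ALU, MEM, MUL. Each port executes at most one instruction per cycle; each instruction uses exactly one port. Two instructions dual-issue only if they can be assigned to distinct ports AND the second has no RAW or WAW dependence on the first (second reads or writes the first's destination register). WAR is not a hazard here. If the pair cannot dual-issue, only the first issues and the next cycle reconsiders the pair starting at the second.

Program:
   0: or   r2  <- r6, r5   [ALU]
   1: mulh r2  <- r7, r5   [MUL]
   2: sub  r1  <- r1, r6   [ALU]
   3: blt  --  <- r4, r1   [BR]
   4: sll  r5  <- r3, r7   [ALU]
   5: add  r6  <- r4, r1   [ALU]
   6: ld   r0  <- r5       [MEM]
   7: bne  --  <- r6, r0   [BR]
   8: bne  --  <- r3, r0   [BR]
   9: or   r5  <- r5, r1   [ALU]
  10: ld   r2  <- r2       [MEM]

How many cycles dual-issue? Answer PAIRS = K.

[0] i0  or.ALU  -- WAW r2
[1] i1&i2  mulh.MUL+sub.ALU  -- 2-wide
[2] i3&i4  blt.BR+sll.ALU  -- 2-wide
[3] i5&i6  add.ALU+ld.MEM  -- 2-wide
[4] i7  bne.BR  -- no-port BR/BR
[5] i8&i9  bne.BR+or.ALU  -- 2-wide
[6] i10  ld.MEM  -- tail

PAIRS = 4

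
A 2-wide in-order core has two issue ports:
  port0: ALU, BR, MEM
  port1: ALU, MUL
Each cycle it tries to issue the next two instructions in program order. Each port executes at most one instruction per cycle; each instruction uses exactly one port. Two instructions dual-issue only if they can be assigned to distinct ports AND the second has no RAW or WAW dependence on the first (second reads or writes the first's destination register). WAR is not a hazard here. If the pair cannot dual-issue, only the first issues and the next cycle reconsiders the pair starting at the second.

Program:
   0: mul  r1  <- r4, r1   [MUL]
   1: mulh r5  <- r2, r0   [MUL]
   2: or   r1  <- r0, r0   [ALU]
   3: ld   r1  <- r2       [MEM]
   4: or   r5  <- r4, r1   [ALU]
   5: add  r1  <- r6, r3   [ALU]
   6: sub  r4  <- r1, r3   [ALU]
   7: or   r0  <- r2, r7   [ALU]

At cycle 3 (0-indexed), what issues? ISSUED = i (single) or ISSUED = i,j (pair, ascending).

ISSUED = 4,5

  cy0 -> i0 (mul) no-port MUL/MUL
  cy1 -> i1/i2 (mulh/or) dual
  cy2 -> i3 (ld) RAW r1
  cy3 -> i4/i5 (or/add) dual
  cy4 -> i6/i7 (sub/or) dual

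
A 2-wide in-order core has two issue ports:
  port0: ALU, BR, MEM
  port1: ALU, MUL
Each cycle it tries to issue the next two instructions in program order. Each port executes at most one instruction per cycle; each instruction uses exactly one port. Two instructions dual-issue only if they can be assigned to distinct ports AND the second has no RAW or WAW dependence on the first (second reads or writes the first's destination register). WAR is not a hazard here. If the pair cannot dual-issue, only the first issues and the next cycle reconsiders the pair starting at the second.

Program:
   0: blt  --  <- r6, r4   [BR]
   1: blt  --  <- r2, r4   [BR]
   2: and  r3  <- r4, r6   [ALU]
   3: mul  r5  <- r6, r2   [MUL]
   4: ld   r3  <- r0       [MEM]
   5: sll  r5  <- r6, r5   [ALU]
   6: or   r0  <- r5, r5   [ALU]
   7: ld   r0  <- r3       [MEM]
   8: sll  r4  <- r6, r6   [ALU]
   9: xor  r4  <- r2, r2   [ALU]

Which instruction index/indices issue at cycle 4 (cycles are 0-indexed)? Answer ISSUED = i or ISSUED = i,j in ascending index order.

#0 head=0: blt i0 no-port BR/BR
#1 head=1: blt/and i1,i2 pair
#2 head=3: mul/ld i3,i4 pair
#3 head=5: sll i5 RAW r5
#4 head=6: or i6 WAW r0
#5 head=7: ld/sll i7,i8 pair
#6 head=9: xor i9 tail

ISSUED = 6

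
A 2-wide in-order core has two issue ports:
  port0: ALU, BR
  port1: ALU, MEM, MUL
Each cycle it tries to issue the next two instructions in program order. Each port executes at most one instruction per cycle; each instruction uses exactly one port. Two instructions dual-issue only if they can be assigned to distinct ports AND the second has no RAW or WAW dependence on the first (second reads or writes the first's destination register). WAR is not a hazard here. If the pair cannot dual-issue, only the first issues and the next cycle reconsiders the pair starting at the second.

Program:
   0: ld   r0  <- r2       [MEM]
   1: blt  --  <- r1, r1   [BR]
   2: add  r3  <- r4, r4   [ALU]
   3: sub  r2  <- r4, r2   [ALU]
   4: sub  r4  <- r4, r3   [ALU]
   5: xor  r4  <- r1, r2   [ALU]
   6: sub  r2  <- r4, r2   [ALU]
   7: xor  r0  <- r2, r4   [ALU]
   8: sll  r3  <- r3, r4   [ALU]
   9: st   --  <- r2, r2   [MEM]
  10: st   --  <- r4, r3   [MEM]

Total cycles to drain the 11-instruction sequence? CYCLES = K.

#0 head=0: ld/blt i0/i1 pair
#1 head=2: add/sub i2/i3 pair
#2 head=4: sub i4 WAW r4
#3 head=5: xor i5 RAW r4
#4 head=6: sub i6 RAW r2
#5 head=7: xor/sll i7/i8 pair
#6 head=9: st i9 no-port MEM/MEM
#7 head=10: st i10 tail

CYCLES = 8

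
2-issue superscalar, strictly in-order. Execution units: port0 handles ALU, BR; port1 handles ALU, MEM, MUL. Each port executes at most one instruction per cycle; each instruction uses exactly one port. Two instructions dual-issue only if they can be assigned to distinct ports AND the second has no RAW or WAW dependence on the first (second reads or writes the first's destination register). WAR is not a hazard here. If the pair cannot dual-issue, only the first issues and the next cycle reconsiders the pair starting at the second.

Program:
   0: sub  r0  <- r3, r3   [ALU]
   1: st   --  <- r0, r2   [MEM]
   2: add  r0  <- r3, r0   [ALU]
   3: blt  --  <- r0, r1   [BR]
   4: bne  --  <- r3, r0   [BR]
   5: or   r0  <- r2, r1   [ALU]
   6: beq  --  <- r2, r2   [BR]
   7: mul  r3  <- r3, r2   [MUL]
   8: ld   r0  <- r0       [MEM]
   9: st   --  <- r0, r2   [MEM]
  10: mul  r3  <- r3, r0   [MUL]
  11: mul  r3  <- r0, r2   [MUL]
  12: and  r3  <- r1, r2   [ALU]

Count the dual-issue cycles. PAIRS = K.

0. sub.ALU @i0  | RAW r0
1. st.MEM;add.ALU @i1/i2  | 2-wide
2. blt.BR @i3  | no-port BR/BR
3. bne.BR;or.ALU @i4/i5  | 2-wide
4. beq.BR;mul.MUL @i6/i7  | 2-wide
5. ld.MEM @i8  | no-port MEM/MEM
6. st.MEM @i9  | no-port MEM/MUL
7. mul.MUL @i10  | no-port MUL/MUL
8. mul.MUL @i11  | WAW r3
9. and.ALU @i12  | tail

PAIRS = 3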